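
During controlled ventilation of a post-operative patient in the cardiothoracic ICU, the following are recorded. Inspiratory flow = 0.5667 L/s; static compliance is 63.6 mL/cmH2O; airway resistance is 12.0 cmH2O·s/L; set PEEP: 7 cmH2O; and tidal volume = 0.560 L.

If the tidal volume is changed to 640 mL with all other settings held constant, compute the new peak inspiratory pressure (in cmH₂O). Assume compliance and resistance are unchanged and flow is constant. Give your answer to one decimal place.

23.9

PIP = Vt/C + R·V̇ + PEEP (constant-flow equation of motion).
Only the elastic term changes: ΔPIP = ΔVt / C = (640 − 560) / 63.6 = 1.258 cmH2O.
Original PIP = 560/63.6 + 12.0×0.5667 + 7 = 22.605 cmH2O; new PIP = 22.605 + (1.258) = 23.863 cmH2O.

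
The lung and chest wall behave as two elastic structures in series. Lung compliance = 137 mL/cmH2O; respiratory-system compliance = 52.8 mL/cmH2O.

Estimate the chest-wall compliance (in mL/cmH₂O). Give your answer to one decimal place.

85.9

1/Ccw = 1/Crs − 1/CL.
1/Ccw = 1/52.8 − 1/137 = 0.01164.
Ccw = 85.911 mL/cmH2O.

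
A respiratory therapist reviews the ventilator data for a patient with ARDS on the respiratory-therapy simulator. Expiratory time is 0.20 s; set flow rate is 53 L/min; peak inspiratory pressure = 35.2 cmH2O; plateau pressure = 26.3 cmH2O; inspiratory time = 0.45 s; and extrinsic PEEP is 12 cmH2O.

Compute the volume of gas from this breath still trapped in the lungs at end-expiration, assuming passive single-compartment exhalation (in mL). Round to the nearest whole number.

Flow: 53 L/min ÷ 60 = 0.8833 L/s.
Vt = flow × Ti = 0.8833 L/s × 0.45 s × 1000 mL/L = 397.49 mL.
R = (PIP − Pplat)/V̇ = (35.2 − 26.3) / 0.8833 = 8.9/0.8833 = 10.076 cmH2O·s/L.
C = Vt/(Pplat − PEEP) = 397.49 / (26.3 − 12) = 397.49/14.3 = 27.797 mL/cmH2O.
τ = R × C = 10.076 × 0.0278 L/cmH2O = 0.2801 s.
Fraction remaining = e^(−Te/τ) = e^(−0.20/0.2801) = 0.4897.
Trapped volume = 397.49 × 0.4897 = 194.65 mL.

195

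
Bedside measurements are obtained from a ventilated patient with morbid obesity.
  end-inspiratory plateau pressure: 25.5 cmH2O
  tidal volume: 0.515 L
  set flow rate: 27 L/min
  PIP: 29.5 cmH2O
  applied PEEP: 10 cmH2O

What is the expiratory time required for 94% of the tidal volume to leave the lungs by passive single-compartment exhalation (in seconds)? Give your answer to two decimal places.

Flow: 27 L/min ÷ 60 = 0.45 L/s.
R = (PIP − Pplat)/V̇ = (29.5 − 25.5) / 0.45 = 4.0/0.45 = 8.889 cmH2O·s/L.
C = Vt/(Pplat − PEEP) = 515.0 / (25.5 − 10) = 515.0/15.5 = 33.226 mL/cmH2O.
τ = R × C = 8.889 × 0.03323 L/cmH2O = 0.2954 s.
t = −τ·ln(1 − 0.94) = −0.2954·ln(0.06) = 0.8311 s.

0.83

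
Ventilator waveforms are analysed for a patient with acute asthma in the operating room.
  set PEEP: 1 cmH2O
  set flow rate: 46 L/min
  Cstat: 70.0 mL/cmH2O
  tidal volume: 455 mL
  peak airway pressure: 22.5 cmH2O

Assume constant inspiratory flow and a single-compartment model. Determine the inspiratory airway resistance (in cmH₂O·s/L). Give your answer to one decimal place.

Flow: 46 L/min ÷ 60 = 0.7667 L/s.
Equation of motion (constant flow): PIP = Vt/C + R·V̇ + PEEP.
R·V̇ = PIP − Vt/C − PEEP = 22.5 − 455/70.0 − 1 = 22.5 − 6.5 − 1 = 15.0 cmH2O.
R = 15.0 / 0.7667 = 19.564 cmH2O·s/L.

19.6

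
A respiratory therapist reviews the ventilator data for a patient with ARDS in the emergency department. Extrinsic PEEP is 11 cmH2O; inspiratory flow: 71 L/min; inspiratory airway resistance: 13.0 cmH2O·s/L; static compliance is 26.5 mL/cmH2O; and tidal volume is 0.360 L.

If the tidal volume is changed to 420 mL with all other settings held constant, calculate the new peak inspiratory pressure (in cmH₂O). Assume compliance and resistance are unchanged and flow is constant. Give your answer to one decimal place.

42.2

Flow: 71 L/min ÷ 60 = 1.1833 L/s.
PIP = Vt/C + R·V̇ + PEEP (constant-flow equation of motion).
Only the elastic term changes: ΔPIP = ΔVt / C = (420 − 360) / 26.5 = 2.264 cmH2O.
Original PIP = 360/26.5 + 13.0×1.1833 + 11 = 39.968 cmH2O; new PIP = 39.968 + (2.264) = 42.232 cmH2O.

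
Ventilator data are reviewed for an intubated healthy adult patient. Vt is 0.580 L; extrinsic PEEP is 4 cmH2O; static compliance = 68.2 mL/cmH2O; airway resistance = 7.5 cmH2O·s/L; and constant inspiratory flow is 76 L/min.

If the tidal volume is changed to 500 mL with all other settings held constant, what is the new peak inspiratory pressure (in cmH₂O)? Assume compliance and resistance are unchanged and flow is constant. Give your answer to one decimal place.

20.8

Flow: 76 L/min ÷ 60 = 1.2667 L/s.
PIP = Vt/C + R·V̇ + PEEP (constant-flow equation of motion).
Only the elastic term changes: ΔPIP = ΔVt / C = (500 − 580) / 68.2 = -1.173 cmH2O.
Original PIP = 580/68.2 + 7.5×1.2667 + 4 = 22.005 cmH2O; new PIP = 22.005 + (-1.173) = 20.832 cmH2O.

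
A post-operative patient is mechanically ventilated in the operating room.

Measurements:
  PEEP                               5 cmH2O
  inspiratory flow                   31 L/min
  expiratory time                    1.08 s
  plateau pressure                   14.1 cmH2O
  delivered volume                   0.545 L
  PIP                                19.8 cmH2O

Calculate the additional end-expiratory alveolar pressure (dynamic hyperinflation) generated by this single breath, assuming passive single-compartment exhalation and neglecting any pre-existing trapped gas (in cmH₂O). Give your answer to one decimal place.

1.8

Flow: 31 L/min ÷ 60 = 0.5167 L/s.
R = (PIP − Pplat)/V̇ = (19.8 − 14.1) / 0.5167 = 5.7/0.5167 = 11.032 cmH2O·s/L.
C = Vt/(Pplat − PEEP) = 545.0 / (14.1 − 5) = 545.0/9.1 = 59.89 mL/cmH2O.
τ = R × C = 11.032 × 0.05989 L/cmH2O = 0.6607 s.
Fraction remaining = e^(−Te/τ) = e^(−1.08/0.6607) = 0.195; trapped volume = 545.0 × 0.195 = 106.28 mL.
Additional alveolar pressure from trapping ≈ V_trapped / C = 106.28 / 59.89 = 1.775 cmH2O.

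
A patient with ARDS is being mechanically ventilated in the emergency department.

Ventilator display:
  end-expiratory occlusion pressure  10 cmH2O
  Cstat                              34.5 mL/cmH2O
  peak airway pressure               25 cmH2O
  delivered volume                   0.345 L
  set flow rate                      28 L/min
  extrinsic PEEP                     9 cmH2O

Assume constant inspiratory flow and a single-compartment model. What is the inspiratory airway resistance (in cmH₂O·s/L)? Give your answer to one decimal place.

Flow: 28 L/min ÷ 60 = 0.4667 L/s.
Total PEEP = 10 cmH2O (set 9 + intrinsic 1); this is the baseline alveolar pressure.
Equation of motion (constant flow): PIP = Vt/C + R·V̇ + PEEP.
R·V̇ = PIP − Vt/C − PEEP = 25 − 345/34.5 − 10 = 25 − 10.0 − 10 = 5.0 cmH2O.
R = 5.0 / 0.4667 = 10.714 cmH2O·s/L.

10.7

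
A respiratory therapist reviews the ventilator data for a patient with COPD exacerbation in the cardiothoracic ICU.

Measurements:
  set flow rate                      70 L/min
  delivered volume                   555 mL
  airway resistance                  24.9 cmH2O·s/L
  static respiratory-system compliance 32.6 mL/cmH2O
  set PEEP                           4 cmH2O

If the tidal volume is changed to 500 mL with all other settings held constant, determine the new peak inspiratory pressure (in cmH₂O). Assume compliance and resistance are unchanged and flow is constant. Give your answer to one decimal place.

48.4

Flow: 70 L/min ÷ 60 = 1.1667 L/s.
PIP = Vt/C + R·V̇ + PEEP (constant-flow equation of motion).
Only the elastic term changes: ΔPIP = ΔVt / C = (500 − 555) / 32.6 = -1.687 cmH2O.
Original PIP = 555/32.6 + 24.9×1.1667 + 4 = 50.075 cmH2O; new PIP = 50.075 + (-1.687) = 48.388 cmH2O.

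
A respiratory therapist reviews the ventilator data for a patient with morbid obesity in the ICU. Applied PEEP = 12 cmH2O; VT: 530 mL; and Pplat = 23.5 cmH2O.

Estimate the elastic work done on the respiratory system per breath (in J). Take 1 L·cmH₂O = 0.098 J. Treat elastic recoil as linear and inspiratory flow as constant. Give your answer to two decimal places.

0.30

Elastic work ≈ ½ × (Pplat − PEEP) × Vt = 0.5 × (23.5 − 12) × 0.530 L = 0.5 × 11.5 × 0.530 = 3.048 L·cmH2O.
× 0.098 J/(L·cmH2O) → 0.2987 J.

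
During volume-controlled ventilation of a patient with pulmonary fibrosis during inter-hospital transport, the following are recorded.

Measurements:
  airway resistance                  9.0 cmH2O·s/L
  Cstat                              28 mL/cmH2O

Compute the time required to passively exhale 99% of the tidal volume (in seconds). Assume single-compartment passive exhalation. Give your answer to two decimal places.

1.16

τ = R × C = 9.0 × 28 mL/cmH2O = 9.0 × 0.028 L/cmH2O = 0.252 s.
Exhaled fraction f = 1 − e^(−t/τ) → t = −τ·ln(1 − f) = −0.252·ln(0.01) = 1.161 s.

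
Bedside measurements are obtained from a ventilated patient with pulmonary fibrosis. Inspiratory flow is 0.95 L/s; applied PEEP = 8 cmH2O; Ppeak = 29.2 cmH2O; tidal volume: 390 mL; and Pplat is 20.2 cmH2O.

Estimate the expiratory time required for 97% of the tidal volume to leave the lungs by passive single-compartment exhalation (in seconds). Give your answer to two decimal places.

R = (PIP − Pplat)/V̇ = (29.2 − 20.2) / 0.95 = 9.0/0.95 = 9.474 cmH2O·s/L.
C = Vt/(Pplat − PEEP) = 390.0 / (20.2 − 8) = 390.0/12.2 = 31.967 mL/cmH2O.
τ = R × C = 9.474 × 0.03197 L/cmH2O = 0.3029 s.
t = −τ·ln(1 − 0.97) = −0.3029·ln(0.03) = 1.062 s.

1.06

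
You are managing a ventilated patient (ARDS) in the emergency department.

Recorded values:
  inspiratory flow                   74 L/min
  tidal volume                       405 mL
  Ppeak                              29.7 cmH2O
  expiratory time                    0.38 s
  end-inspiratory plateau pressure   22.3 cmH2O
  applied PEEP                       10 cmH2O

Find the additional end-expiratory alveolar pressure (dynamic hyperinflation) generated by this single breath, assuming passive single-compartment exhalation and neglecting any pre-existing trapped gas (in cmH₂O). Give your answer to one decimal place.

1.8

Flow: 74 L/min ÷ 60 = 1.2333 L/s.
R = (PIP − Pplat)/V̇ = (29.7 − 22.3) / 1.2333 = 7.4/1.2333 = 6.0 cmH2O·s/L.
C = Vt/(Pplat − PEEP) = 405.0 / (22.3 − 10) = 405.0/12.3 = 32.927 mL/cmH2O.
τ = R × C = 6.0 × 0.03293 L/cmH2O = 0.1976 s.
Fraction remaining = e^(−Te/τ) = e^(−0.38/0.1976) = 0.1462; trapped volume = 405.0 × 0.1462 = 59.211 mL.
Additional alveolar pressure from trapping ≈ V_trapped / C = 59.211 / 32.927 = 1.798 cmH2O.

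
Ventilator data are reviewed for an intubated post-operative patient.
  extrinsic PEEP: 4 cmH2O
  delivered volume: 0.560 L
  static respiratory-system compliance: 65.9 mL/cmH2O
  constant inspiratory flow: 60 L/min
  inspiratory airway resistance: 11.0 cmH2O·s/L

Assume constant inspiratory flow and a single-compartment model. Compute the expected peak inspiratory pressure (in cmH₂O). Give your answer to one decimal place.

23.5

Flow: 60 L/min ÷ 60 = 1 L/s.
Equation of motion (constant flow): PIP = Vt/C + R·V̇ + PEEP.
PIP = 560/65.9 + 11.0×1 + 4 = 8.498 + 11.0 + 4 = 23.498 cmH2O.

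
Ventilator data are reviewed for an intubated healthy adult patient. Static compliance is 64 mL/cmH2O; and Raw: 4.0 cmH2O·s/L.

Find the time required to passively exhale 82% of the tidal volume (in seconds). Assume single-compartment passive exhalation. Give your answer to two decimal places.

τ = R × C = 4.0 × 64 mL/cmH2O = 4.0 × 0.064 L/cmH2O = 0.256 s.
Exhaled fraction f = 1 − e^(−t/τ) → t = −τ·ln(1 − f) = −0.256·ln(0.18) = 0.439 s.

0.44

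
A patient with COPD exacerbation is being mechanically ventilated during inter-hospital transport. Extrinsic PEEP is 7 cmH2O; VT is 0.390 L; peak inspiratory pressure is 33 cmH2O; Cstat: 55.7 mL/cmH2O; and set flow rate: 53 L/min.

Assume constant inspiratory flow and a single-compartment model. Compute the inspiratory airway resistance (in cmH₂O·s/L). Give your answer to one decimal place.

21.5

Flow: 53 L/min ÷ 60 = 0.8833 L/s.
Equation of motion (constant flow): PIP = Vt/C + R·V̇ + PEEP.
R·V̇ = PIP − Vt/C − PEEP = 33 − 390/55.7 − 7 = 33 − 7.002 − 7 = 18.998 cmH2O.
R = 18.998 / 0.8833 = 21.508 cmH2O·s/L.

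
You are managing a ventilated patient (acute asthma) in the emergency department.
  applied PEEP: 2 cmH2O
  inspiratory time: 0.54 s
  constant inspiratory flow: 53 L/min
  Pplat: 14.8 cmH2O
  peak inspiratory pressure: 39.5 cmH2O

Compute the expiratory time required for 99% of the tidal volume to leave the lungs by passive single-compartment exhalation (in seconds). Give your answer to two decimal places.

Flow: 53 L/min ÷ 60 = 0.8833 L/s.
Vt = flow × Ti = 0.8833 L/s × 0.54 s × 1000 mL/L = 476.98 mL.
R = (PIP − Pplat)/V̇ = (39.5 − 14.8) / 0.8833 = 24.7/0.8833 = 27.963 cmH2O·s/L.
C = Vt/(Pplat − PEEP) = 476.98 / (14.8 − 2) = 476.98/12.8 = 37.264 mL/cmH2O.
τ = R × C = 27.963 × 0.03726 L/cmH2O = 1.042 s.
t = −τ·ln(1 − 0.99) = −1.042·ln(0.01) = 4.799 s.

4.80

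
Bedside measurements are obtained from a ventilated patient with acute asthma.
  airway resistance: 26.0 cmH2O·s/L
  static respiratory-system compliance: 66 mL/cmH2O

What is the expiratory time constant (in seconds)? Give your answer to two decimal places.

1.72

τ = R × C = 26.0 × 66 mL/cmH2O = 26.0 × 0.066 L/cmH2O = 1.716 s.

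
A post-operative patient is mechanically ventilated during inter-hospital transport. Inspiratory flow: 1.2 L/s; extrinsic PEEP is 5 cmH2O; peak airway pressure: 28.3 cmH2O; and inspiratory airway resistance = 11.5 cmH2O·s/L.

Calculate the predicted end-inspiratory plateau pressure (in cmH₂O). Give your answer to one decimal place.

14.5

Pplat = PIP − Raw × flow = 28.3 − 11.5 × 1.2 = 28.3 − 13.8 = 14.5 cmH2O.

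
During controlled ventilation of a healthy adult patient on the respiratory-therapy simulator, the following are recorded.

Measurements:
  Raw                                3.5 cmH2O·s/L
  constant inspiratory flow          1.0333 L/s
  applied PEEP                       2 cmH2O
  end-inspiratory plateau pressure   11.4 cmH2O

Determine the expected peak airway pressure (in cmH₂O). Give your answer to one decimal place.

15.0

PIP = Pplat + Raw × flow = 11.4 + 3.5 × 1.0333 = 11.4 + 3.617 = 15.017 cmH2O.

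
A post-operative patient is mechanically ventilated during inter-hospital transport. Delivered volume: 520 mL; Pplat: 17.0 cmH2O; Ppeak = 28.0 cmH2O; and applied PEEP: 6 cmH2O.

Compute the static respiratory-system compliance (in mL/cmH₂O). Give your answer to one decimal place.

47.3

Cstat = Vt / (Pplat − PEEP) = 520 / (17.0 − 6) = 520 / 11.0 = 47.273 mL/cmH2O.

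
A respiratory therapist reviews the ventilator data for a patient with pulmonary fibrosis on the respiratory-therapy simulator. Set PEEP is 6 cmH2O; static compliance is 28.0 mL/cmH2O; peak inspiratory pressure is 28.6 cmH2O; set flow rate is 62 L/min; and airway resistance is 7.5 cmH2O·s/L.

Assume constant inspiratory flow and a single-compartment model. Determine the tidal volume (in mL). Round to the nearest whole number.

416

Flow: 62 L/min ÷ 60 = 1.0333 L/s.
Equation of motion (constant flow): PIP = Vt/C + R·V̇ + PEEP.
Vt/C = PIP − R·V̇ − PEEP = 28.6 − 7.75 − 6 = 14.85 cmH2O.
Vt = C × 14.85 = 28.0 × 14.85 = 415.8 mL.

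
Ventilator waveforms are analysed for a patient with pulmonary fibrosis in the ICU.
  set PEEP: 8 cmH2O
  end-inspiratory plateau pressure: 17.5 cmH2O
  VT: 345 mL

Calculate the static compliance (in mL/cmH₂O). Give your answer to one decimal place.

36.3

Cstat = Vt / (Pplat − PEEP) = 345 / (17.5 − 8) = 345 / 9.5 = 36.316 mL/cmH2O.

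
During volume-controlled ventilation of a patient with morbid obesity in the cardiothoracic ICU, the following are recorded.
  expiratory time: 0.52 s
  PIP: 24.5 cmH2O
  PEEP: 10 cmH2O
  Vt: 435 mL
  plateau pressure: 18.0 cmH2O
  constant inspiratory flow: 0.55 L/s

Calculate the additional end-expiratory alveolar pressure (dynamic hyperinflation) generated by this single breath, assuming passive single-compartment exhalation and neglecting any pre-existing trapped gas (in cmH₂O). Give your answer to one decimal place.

R = (PIP − Pplat)/V̇ = (24.5 − 18.0) / 0.55 = 6.5/0.55 = 11.818 cmH2O·s/L.
C = Vt/(Pplat − PEEP) = 435.0 / (18.0 − 10) = 435.0/8.0 = 54.375 mL/cmH2O.
τ = R × C = 11.818 × 0.05438 L/cmH2O = 0.6427 s.
Fraction remaining = e^(−Te/τ) = e^(−0.52/0.6427) = 0.4453; trapped volume = 435.0 × 0.4453 = 193.71 mL.
Additional alveolar pressure from trapping ≈ V_trapped / C = 193.71 / 54.375 = 3.562 cmH2O.

3.6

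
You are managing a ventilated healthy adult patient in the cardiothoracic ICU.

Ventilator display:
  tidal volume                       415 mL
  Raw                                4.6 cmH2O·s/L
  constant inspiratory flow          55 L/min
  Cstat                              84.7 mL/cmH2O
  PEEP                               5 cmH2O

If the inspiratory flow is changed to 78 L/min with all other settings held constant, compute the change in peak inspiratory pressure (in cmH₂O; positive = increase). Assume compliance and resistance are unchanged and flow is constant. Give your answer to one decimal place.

1.8

Flow: 55 L/min ÷ 60 = 0.9167 L/s.
New flow: 78 L/min ÷ 60 = 1.3 L/s.
PIP = Vt/C + R·V̇ + PEEP (constant-flow equation of motion).
Only the resistive term changes: ΔPIP = R × ΔV̇ = 4.6 × (1.3 − 0.9167) = 4.6 × 0.3833 = 1.763 cmH2O.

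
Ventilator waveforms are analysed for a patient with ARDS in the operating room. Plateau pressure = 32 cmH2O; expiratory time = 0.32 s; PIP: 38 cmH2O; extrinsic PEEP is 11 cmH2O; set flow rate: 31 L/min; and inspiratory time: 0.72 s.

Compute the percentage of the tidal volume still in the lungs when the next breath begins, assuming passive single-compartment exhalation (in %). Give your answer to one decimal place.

21.1

Flow: 31 L/min ÷ 60 = 0.5167 L/s.
Vt = flow × Ti = 0.5167 L/s × 0.72 s × 1000 mL/L = 372.02 mL.
R = (PIP − Pplat)/V̇ = (38 − 32) / 0.5167 = 6.0/0.5167 = 11.612 cmH2O·s/L.
C = Vt/(Pplat − PEEP) = 372.02 / (32 − 11) = 372.02/21.0 = 17.715 mL/cmH2O.
τ = R × C = 11.612 × 0.01772 L/cmH2O = 0.2058 s.
Fraction remaining at end-expiration = e^(−Te/τ) = e^(−0.32/0.2058) = 0.2112 → 21.12%.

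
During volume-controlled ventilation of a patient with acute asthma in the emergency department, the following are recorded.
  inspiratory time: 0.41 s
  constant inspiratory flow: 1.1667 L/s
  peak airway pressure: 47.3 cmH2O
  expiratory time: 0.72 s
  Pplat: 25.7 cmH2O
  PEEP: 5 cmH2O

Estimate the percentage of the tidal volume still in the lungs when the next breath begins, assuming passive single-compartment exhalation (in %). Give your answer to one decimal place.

18.6

Vt = flow × Ti = 1.1667 L/s × 0.41 s × 1000 mL/L = 478.35 mL.
R = (PIP − Pplat)/V̇ = (47.3 − 25.7) / 1.1667 = 21.6/1.1667 = 18.514 cmH2O·s/L.
C = Vt/(Pplat − PEEP) = 478.35 / (25.7 − 5) = 478.35/20.7 = 23.109 mL/cmH2O.
τ = R × C = 18.514 × 0.02311 L/cmH2O = 0.4279 s.
Fraction remaining at end-expiration = e^(−Te/τ) = e^(−0.72/0.4279) = 0.1859 → 18.59%.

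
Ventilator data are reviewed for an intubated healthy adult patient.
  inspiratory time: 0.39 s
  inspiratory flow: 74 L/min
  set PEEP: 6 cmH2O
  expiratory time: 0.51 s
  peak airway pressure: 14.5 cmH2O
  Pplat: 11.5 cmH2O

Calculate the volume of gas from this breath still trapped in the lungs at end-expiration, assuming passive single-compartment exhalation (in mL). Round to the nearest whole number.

Flow: 74 L/min ÷ 60 = 1.2333 L/s.
Vt = flow × Ti = 1.2333 L/s × 0.39 s × 1000 mL/L = 480.99 mL.
R = (PIP − Pplat)/V̇ = (14.5 − 11.5) / 1.2333 = 3.0/1.2333 = 2.432 cmH2O·s/L.
C = Vt/(Pplat − PEEP) = 480.99 / (11.5 − 6) = 480.99/5.5 = 87.453 mL/cmH2O.
τ = R × C = 2.432 × 0.08745 L/cmH2O = 0.2127 s.
Fraction remaining = e^(−Te/τ) = e^(−0.51/0.2127) = 0.09092.
Trapped volume = 480.99 × 0.09092 = 43.732 mL.

44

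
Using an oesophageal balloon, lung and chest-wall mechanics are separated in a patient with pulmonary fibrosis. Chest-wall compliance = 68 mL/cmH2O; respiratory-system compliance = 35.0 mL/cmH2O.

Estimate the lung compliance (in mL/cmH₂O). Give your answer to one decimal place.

1/CL = 1/Crs − 1/Ccw.
1/CL = 1/35.0 − 1/68 = 0.01387.
CL = 72.098 mL/cmH2O.

72.1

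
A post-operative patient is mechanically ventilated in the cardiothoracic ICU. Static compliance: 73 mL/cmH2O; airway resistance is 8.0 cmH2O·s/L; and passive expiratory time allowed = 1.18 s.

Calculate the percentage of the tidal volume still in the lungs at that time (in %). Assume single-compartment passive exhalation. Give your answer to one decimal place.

13.3

τ = R × C = 8.0 × 73 mL/cmH2O = 8.0 × 0.073 L/cmH2O = 0.584 s.
Passive exhalation: V(t)/V₀ = e^(−t/τ) = e^(−1.18/0.584) = 0.1326.
Fraction remaining = 0.1326 → 13.26%.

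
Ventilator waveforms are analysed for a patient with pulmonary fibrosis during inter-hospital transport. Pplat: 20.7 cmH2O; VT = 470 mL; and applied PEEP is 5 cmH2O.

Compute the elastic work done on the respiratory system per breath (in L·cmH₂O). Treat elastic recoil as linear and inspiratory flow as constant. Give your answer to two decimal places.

3.69

Elastic work ≈ ½ × (Pplat − PEEP) × Vt = 0.5 × (20.7 − 5) × 0.470 L = 0.5 × 15.7 × 0.470 = 3.69 L·cmH2O.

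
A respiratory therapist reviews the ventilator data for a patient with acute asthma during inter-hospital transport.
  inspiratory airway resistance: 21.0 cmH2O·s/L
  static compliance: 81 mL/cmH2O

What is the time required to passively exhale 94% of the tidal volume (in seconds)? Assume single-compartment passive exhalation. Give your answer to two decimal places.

4.79

τ = R × C = 21.0 × 81 mL/cmH2O = 21.0 × 0.081 L/cmH2O = 1.701 s.
Exhaled fraction f = 1 − e^(−t/τ) → t = −τ·ln(1 − f) = −1.701·ln(0.06) = 4.786 s.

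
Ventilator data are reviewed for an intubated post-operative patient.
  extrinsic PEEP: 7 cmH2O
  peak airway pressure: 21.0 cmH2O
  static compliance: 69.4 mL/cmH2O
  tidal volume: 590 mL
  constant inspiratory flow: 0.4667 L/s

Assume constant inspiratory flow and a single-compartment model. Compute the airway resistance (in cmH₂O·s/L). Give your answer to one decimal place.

Equation of motion (constant flow): PIP = Vt/C + R·V̇ + PEEP.
R·V̇ = PIP − Vt/C − PEEP = 21.0 − 590/69.4 − 7 = 21.0 − 8.501 − 7 = 5.499 cmH2O.
R = 5.499 / 0.4667 = 11.783 cmH2O·s/L.

11.8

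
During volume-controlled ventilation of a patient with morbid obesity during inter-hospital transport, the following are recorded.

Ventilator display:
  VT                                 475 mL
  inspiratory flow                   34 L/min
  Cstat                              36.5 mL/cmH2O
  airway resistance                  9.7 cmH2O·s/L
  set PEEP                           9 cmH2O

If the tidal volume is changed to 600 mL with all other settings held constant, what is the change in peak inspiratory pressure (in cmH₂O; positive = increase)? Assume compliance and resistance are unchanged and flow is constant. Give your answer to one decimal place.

PIP = Vt/C + R·V̇ + PEEP (constant-flow equation of motion).
Only the elastic term changes: ΔPIP = ΔVt / C = (600 − 475) / 36.5 = 3.425 cmH2O.

3.4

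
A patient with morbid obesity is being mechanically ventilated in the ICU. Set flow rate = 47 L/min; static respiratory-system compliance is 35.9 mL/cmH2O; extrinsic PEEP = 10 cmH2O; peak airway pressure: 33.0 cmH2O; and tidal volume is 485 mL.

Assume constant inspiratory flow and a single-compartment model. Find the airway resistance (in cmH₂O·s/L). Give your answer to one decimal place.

Flow: 47 L/min ÷ 60 = 0.7833 L/s.
Equation of motion (constant flow): PIP = Vt/C + R·V̇ + PEEP.
R·V̇ = PIP − Vt/C − PEEP = 33.0 − 485/35.9 − 10 = 33.0 − 13.51 − 10 = 9.49 cmH2O.
R = 9.49 / 0.7833 = 12.115 cmH2O·s/L.

12.1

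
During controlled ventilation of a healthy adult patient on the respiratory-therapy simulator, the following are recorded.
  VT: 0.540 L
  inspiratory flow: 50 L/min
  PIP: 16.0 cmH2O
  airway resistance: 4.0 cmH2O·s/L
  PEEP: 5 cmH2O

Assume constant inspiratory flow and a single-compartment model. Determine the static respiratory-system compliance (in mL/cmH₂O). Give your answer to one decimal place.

70.4

Flow: 50 L/min ÷ 60 = 0.8333 L/s.
Equation of motion (constant flow): PIP = Vt/C + R·V̇ + PEEP.
Vt/C = PIP − R·V̇ − PEEP = 16.0 − 4.0×0.8333 − 5 = 16.0 − 3.333 − 5 = 7.667 cmH2O.
C = Vt / 7.667 = 540 / 7.667 = 70.432 mL/cmH2O.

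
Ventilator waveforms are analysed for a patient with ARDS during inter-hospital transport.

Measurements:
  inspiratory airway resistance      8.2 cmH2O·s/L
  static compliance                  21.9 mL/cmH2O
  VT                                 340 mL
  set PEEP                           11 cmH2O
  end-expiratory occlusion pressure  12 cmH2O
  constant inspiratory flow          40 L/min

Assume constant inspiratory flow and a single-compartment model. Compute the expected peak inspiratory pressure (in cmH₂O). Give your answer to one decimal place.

Flow: 40 L/min ÷ 60 = 0.6667 L/s.
Total PEEP = 12 cmH2O (set 11 + intrinsic 1); this is the baseline alveolar pressure.
Equation of motion (constant flow): PIP = Vt/C + R·V̇ + PEEP.
PIP = 340/21.9 + 8.2×0.6667 + 12 = 15.525 + 5.467 + 12 = 32.992 cmH2O.

33.0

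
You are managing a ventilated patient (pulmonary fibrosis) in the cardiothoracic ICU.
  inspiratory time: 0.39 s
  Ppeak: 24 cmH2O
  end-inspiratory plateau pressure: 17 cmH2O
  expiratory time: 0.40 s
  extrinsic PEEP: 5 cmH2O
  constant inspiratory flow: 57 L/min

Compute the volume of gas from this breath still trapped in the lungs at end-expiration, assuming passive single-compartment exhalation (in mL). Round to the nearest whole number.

64

Flow: 57 L/min ÷ 60 = 0.95 L/s.
Vt = flow × Ti = 0.95 L/s × 0.39 s × 1000 mL/L = 370.5 mL.
R = (PIP − Pplat)/V̇ = (24 − 17) / 0.95 = 7.0/0.95 = 7.368 cmH2O·s/L.
C = Vt/(Pplat − PEEP) = 370.5 / (17 − 5) = 370.5/12.0 = 30.875 mL/cmH2O.
τ = R × C = 7.368 × 0.03088 L/cmH2O = 0.2275 s.
Fraction remaining = e^(−Te/τ) = e^(−0.40/0.2275) = 0.1723.
Trapped volume = 370.5 × 0.1723 = 63.837 mL.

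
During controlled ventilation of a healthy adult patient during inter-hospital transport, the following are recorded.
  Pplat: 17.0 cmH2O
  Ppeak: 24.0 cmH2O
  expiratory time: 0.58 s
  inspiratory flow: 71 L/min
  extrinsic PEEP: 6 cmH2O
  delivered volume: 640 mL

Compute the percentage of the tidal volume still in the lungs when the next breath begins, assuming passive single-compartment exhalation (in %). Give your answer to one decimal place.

Flow: 71 L/min ÷ 60 = 1.1833 L/s.
R = (PIP − Pplat)/V̇ = (24.0 − 17.0) / 1.1833 = 7.0/1.1833 = 5.916 cmH2O·s/L.
C = Vt/(Pplat − PEEP) = 640.0 / (17.0 − 6) = 640.0/11.0 = 58.182 mL/cmH2O.
τ = R × C = 5.916 × 0.05818 L/cmH2O = 0.3442 s.
Fraction remaining at end-expiration = e^(−Te/τ) = e^(−0.58/0.3442) = 0.1854 → 18.54%.

18.5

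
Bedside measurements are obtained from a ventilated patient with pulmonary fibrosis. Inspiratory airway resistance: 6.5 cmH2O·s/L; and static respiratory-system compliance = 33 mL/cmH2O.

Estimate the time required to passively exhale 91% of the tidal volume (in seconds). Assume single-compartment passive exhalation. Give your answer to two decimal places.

τ = R × C = 6.5 × 33 mL/cmH2O = 6.5 × 0.033 L/cmH2O = 0.2145 s.
Exhaled fraction f = 1 − e^(−t/τ) → t = −τ·ln(1 − f) = −0.2145·ln(0.09) = 0.5165 s.

0.52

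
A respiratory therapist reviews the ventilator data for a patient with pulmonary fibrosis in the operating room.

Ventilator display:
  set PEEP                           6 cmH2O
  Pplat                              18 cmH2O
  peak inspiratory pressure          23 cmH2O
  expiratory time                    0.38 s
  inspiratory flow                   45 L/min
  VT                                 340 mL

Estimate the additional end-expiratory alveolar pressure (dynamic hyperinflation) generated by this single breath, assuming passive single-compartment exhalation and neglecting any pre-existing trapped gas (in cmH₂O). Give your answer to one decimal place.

1.6

Flow: 45 L/min ÷ 60 = 0.75 L/s.
R = (PIP − Pplat)/V̇ = (23 − 18) / 0.75 = 5.0/0.75 = 6.667 cmH2O·s/L.
C = Vt/(Pplat − PEEP) = 340.0 / (18 − 6) = 340.0/12.0 = 28.333 mL/cmH2O.
τ = R × C = 6.667 × 0.02833 L/cmH2O = 0.1889 s.
Fraction remaining = e^(−Te/τ) = e^(−0.38/0.1889) = 0.1338; trapped volume = 340.0 × 0.1338 = 45.492 mL.
Additional alveolar pressure from trapping ≈ V_trapped / C = 45.492 / 28.333 = 1.606 cmH2O.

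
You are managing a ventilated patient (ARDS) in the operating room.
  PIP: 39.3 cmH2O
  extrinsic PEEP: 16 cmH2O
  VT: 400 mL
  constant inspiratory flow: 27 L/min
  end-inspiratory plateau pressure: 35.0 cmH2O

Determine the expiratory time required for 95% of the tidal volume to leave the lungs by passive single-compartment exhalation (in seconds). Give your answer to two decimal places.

Flow: 27 L/min ÷ 60 = 0.45 L/s.
R = (PIP − Pplat)/V̇ = (39.3 − 35.0) / 0.45 = 4.3/0.45 = 9.556 cmH2O·s/L.
C = Vt/(Pplat − PEEP) = 400.0 / (35.0 − 16) = 400.0/19.0 = 21.053 mL/cmH2O.
τ = R × C = 9.556 × 0.02105 L/cmH2O = 0.2012 s.
t = −τ·ln(1 − 0.95) = −0.2012·ln(0.05) = 0.6027 s.

0.60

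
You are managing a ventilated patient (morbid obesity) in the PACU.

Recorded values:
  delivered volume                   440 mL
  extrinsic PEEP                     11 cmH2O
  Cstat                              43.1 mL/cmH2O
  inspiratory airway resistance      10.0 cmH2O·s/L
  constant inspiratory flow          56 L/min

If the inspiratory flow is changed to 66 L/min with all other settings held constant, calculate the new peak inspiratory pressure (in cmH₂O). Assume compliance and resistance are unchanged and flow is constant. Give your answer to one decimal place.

32.2

Flow: 56 L/min ÷ 60 = 0.9333 L/s.
New flow: 66 L/min ÷ 60 = 1.1 L/s.
PIP = Vt/C + R·V̇ + PEEP (constant-flow equation of motion).
Only the resistive term changes: ΔPIP = R × ΔV̇ = 10.0 × (1.1 − 0.9333) = 10.0 × 0.1667 = 1.667 cmH2O.
Original PIP = 440/43.1 + 10.0×0.9333 + 11 = 30.542 cmH2O; new PIP = 30.542 + (1.667) = 32.209 cmH2O.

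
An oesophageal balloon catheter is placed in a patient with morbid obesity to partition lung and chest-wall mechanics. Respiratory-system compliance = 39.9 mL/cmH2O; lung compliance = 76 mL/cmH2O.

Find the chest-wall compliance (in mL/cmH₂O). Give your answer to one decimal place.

1/Ccw = 1/Crs − 1/CL.
1/Ccw = 1/39.9 − 1/76 = 0.0119.
Ccw = 84.034 mL/cmH2O.

84.0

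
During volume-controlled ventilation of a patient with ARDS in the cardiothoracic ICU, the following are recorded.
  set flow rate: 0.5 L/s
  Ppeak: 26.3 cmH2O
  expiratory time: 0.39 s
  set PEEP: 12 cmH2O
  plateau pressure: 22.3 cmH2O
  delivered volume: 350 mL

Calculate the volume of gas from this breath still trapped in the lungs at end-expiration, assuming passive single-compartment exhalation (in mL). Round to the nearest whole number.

R = (PIP − Pplat)/V̇ = (26.3 − 22.3) / 0.5 = 4.0/0.5 = 8.0 cmH2O·s/L.
C = Vt/(Pplat − PEEP) = 350.0 / (22.3 − 12) = 350.0/10.3 = 33.981 mL/cmH2O.
τ = R × C = 8.0 × 0.03398 L/cmH2O = 0.2718 s.
Fraction remaining = e^(−Te/τ) = e^(−0.39/0.2718) = 0.2381.
Trapped volume = 350.0 × 0.2381 = 83.335 mL.

83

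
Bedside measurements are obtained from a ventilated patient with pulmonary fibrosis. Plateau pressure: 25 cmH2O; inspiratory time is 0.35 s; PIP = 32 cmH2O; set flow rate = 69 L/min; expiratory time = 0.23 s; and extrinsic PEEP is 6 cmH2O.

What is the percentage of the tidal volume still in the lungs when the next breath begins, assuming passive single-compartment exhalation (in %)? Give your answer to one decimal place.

Flow: 69 L/min ÷ 60 = 1.15 L/s.
Vt = flow × Ti = 1.15 L/s × 0.35 s × 1000 mL/L = 402.5 mL.
R = (PIP − Pplat)/V̇ = (32 − 25) / 1.15 = 7.0/1.15 = 6.087 cmH2O·s/L.
C = Vt/(Pplat − PEEP) = 402.5 / (25 − 6) = 402.5/19.0 = 21.184 mL/cmH2O.
τ = R × C = 6.087 × 0.02118 L/cmH2O = 0.1289 s.
Fraction remaining at end-expiration = e^(−Te/τ) = e^(−0.23/0.1289) = 0.1679 → 16.79%.

16.8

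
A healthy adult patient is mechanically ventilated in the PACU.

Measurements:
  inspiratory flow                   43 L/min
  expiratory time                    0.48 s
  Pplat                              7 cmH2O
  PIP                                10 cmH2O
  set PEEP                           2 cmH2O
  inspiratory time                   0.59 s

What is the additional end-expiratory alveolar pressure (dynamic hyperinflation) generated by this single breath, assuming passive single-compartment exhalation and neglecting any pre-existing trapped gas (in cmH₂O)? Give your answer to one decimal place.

1.3

Flow: 43 L/min ÷ 60 = 0.7167 L/s.
Vt = flow × Ti = 0.7167 L/s × 0.59 s × 1000 mL/L = 422.85 mL.
R = (PIP − Pplat)/V̇ = (10 − 7) / 0.7167 = 3.0/0.7167 = 4.186 cmH2O·s/L.
C = Vt/(Pplat − PEEP) = 422.85 / (7 − 2) = 422.85/5.0 = 84.57 mL/cmH2O.
τ = R × C = 4.186 × 0.08457 L/cmH2O = 0.354 s.
Fraction remaining = e^(−Te/τ) = e^(−0.48/0.354) = 0.2577; trapped volume = 422.85 × 0.2577 = 108.97 mL.
Additional alveolar pressure from trapping ≈ V_trapped / C = 108.97 / 84.57 = 1.289 cmH2O.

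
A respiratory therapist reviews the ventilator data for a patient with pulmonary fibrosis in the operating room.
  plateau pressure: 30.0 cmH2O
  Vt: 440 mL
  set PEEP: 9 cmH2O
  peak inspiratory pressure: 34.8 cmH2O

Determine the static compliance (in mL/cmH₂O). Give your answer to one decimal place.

Cstat = Vt / (Pplat − PEEP) = 440 / (30.0 − 9) = 440 / 21.0 = 20.952 mL/cmH2O.

21.0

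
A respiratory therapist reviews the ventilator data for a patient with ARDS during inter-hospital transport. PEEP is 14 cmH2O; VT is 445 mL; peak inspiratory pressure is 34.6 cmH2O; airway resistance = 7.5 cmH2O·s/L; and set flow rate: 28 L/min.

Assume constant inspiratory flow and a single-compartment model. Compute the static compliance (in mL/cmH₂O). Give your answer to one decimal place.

26.0

Flow: 28 L/min ÷ 60 = 0.4667 L/s.
Equation of motion (constant flow): PIP = Vt/C + R·V̇ + PEEP.
Vt/C = PIP − R·V̇ − PEEP = 34.6 − 7.5×0.4667 − 14 = 34.6 − 3.5 − 14 = 17.1 cmH2O.
C = Vt / 17.1 = 445 / 17.1 = 26.023 mL/cmH2O.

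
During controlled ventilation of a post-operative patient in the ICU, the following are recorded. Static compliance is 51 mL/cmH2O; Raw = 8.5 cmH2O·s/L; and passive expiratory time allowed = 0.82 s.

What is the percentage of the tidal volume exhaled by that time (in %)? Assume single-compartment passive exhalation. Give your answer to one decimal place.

τ = R × C = 8.5 × 51 mL/cmH2O = 8.5 × 0.051 L/cmH2O = 0.4335 s.
Passive exhalation: V(t)/V₀ = e^(−t/τ) = e^(−0.82/0.4335) = 0.1508.
Fraction exhaled = 1 − 0.1508 = 0.8492 → 84.92%.

84.9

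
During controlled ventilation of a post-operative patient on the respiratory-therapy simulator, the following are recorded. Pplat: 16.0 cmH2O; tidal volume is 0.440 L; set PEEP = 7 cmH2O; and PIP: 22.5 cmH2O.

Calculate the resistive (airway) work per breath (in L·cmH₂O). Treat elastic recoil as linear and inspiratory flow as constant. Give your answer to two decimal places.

With constant inspiratory flow the resistive pressure is constant at PIP − Pplat = 22.5 − 16.0 = 6.5 cmH2O, so resistive work = 6.5 × 0.440 = 2.86 L·cmH2O.

2.86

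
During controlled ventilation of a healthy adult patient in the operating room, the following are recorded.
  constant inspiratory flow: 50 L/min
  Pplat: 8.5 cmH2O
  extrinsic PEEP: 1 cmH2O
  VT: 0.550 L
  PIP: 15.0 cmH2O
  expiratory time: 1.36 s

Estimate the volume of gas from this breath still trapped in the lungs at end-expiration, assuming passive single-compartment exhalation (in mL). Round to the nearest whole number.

51

Flow: 50 L/min ÷ 60 = 0.8333 L/s.
R = (PIP − Pplat)/V̇ = (15.0 − 8.5) / 0.8333 = 6.5/0.8333 = 7.8 cmH2O·s/L.
C = Vt/(Pplat − PEEP) = 550.0 / (8.5 − 1) = 550.0/7.5 = 73.333 mL/cmH2O.
τ = R × C = 7.8 × 0.07333 L/cmH2O = 0.572 s.
Fraction remaining = e^(−Te/τ) = e^(−1.36/0.572) = 0.09277.
Trapped volume = 550.0 × 0.09277 = 51.024 mL.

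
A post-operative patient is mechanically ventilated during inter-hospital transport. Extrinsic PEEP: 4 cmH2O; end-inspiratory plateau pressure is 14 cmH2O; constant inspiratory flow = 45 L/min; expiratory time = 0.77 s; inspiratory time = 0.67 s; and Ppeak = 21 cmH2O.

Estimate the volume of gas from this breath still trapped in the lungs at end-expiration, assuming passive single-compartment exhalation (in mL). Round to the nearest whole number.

Flow: 45 L/min ÷ 60 = 0.75 L/s.
Vt = flow × Ti = 0.75 L/s × 0.67 s × 1000 mL/L = 502.5 mL.
R = (PIP − Pplat)/V̇ = (21 − 14) / 0.75 = 7.0/0.75 = 9.333 cmH2O·s/L.
C = Vt/(Pplat − PEEP) = 502.5 / (14 − 4) = 502.5/10.0 = 50.25 mL/cmH2O.
τ = R × C = 9.333 × 0.05025 L/cmH2O = 0.469 s.
Fraction remaining = e^(−Te/τ) = e^(−0.77/0.469) = 0.1936.
Trapped volume = 502.5 × 0.1936 = 97.284 mL.

97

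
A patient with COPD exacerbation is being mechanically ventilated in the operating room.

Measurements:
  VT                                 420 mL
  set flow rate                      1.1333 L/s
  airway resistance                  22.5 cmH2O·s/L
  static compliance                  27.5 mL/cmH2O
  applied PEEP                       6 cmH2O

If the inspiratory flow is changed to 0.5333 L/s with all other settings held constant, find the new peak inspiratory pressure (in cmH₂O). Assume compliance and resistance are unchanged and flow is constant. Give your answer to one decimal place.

PIP = Vt/C + R·V̇ + PEEP (constant-flow equation of motion).
Only the resistive term changes: ΔPIP = R × ΔV̇ = 22.5 × (0.5333 − 1.1333) = 22.5 × -0.6 = -13.5 cmH2O.
Original PIP = 420/27.5 + 22.5×1.1333 + 6 = 46.772 cmH2O; new PIP = 46.772 + (-13.5) = 33.272 cmH2O.

33.3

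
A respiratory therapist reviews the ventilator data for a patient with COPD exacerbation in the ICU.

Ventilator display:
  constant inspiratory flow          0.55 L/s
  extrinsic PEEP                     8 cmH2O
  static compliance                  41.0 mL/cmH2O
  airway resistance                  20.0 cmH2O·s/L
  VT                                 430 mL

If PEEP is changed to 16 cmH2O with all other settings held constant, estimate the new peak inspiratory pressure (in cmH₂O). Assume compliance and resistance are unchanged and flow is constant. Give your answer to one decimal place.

37.5

PIP = Vt/C + R·V̇ + PEEP (constant-flow equation of motion).
Only the baseline term changes: ΔPIP = ΔPEEP = 16 − 8 = 8.0 cmH2O.
Original PIP = 430/41.0 + 20.0×0.55 + 8 = 29.488 cmH2O; new PIP = 29.488 + (8.0) = 37.488 cmH2O.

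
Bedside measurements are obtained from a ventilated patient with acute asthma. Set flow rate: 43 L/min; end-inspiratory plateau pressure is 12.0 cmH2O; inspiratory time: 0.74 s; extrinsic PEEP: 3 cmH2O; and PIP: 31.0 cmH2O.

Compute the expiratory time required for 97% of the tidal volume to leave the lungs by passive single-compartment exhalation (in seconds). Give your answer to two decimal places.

5.48

Flow: 43 L/min ÷ 60 = 0.7167 L/s.
Vt = flow × Ti = 0.7167 L/s × 0.74 s × 1000 mL/L = 530.36 mL.
R = (PIP − Pplat)/V̇ = (31.0 − 12.0) / 0.7167 = 19.0/0.7167 = 26.51 cmH2O·s/L.
C = Vt/(Pplat − PEEP) = 530.36 / (12.0 − 3) = 530.36/9.0 = 58.929 mL/cmH2O.
τ = R × C = 26.51 × 0.05893 L/cmH2O = 1.562 s.
t = −τ·ln(1 − 0.97) = −1.562·ln(0.03) = 5.477 s.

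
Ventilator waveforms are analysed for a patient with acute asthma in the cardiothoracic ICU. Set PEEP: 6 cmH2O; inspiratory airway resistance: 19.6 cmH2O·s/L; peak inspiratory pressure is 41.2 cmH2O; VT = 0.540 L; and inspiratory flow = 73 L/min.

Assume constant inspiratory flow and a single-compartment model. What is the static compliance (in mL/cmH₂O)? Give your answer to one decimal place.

Flow: 73 L/min ÷ 60 = 1.2167 L/s.
Equation of motion (constant flow): PIP = Vt/C + R·V̇ + PEEP.
Vt/C = PIP − R·V̇ − PEEP = 41.2 − 19.6×1.2167 − 6 = 41.2 − 23.847 − 6 = 11.353 cmH2O.
C = Vt / 11.353 = 540 / 11.353 = 47.565 mL/cmH2O.

47.6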